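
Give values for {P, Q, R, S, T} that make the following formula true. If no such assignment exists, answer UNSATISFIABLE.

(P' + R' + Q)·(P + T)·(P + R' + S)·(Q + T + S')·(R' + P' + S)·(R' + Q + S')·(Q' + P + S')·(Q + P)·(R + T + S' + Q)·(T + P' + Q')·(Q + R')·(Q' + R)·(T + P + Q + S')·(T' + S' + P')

P ↦ 1,  Q ↦ 0,  R ↦ 0,  S ↦ 0,  T ↦ 0

Case P = 1:
Case R = 0:
The clause (Q') is unit, so Q = 0.
Case T = 0:
The clause (S') is unit, so S = 0.
This assignment satisfies each clause.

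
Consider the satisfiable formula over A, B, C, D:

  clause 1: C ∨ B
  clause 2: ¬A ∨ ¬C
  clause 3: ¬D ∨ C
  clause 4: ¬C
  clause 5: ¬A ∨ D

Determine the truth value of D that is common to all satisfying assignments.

False

Suppose D = True.
From the singleton clause (C), C = True.
Now (¬C) is unsatisfied and unit — conflict.
So every satisfying assignment has D = False.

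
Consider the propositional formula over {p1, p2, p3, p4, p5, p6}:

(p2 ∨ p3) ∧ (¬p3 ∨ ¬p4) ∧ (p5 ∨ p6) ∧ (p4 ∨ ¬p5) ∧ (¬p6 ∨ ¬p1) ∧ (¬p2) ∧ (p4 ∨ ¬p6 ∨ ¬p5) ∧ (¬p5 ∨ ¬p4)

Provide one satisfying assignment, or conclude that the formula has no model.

p1=False; p2=False; p3=True; p4=False; p5=False; p6=True

Unit clause (¬p2) forces p2 = False.
Unit clause (p3) forces p3 = True.
Unit clause (¬p4) forces p4 = False.
Unit clause (¬p5) forces p5 = False.
Unit clause (p6) forces p6 = True.
Unit clause (¬p1) forces p1 = False.
Every clause now holds.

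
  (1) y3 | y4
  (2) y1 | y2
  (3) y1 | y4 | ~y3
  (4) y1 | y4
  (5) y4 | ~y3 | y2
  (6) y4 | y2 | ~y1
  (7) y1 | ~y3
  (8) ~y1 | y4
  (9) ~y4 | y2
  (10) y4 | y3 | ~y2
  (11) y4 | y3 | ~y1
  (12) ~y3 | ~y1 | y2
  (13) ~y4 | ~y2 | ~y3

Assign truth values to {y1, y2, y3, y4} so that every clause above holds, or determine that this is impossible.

y1=1, y2=1, y3=0, y4=1

Try y3 = 0.
From the singleton clause (y4), y4 = 1.
From the singleton clause (y2), y2 = 1.
No clause remains; y1 is free.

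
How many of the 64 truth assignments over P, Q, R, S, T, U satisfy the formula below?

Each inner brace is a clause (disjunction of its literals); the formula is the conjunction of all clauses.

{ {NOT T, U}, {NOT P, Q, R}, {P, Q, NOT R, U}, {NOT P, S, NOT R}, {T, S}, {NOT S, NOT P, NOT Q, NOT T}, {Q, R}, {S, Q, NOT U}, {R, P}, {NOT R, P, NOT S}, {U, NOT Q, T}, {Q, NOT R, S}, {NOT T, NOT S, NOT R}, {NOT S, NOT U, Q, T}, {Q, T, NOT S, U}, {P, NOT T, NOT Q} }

There are 2^6 = 64 truth assignments over (P, Q, R, S, T, U).
Split on S. With S = true, the clauses containing S are satisfied and NOT S drops from the rest; 2 of the 2^5 = 32 assignments to the other variables satisfy what remains.
With S = false, by the same count on the reduced clause set, 1 assignment works.
(One model: P=T, Q=T, R=F, S=F, T=T, U=T.)
Total: 2 + 1 = 3.

3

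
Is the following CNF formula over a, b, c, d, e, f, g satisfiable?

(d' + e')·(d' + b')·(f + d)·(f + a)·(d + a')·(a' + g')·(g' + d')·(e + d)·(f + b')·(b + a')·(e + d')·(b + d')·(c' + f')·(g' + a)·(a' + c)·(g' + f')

Satisfiable

Suppose d = 0.
(f) alone gives f = 1.
(a') alone gives a = 0.
(e) alone gives e = 1.
(c') alone gives c = 0.
(g') alone gives g = 0.
No clause remains; b is free.
A satisfying assignment: a=0; b=0; c=0; d=0; e=1; f=1; g=0.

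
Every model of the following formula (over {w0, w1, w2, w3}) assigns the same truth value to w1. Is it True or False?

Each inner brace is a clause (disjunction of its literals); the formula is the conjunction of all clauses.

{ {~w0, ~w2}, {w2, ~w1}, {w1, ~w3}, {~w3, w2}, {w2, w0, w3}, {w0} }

Suppose w1 = 1.
(w2) alone gives w2 = 1.
(~w0) alone gives w0 = 0.
That conflicts with the unit clause (w0).
So every satisfying assignment has w1 = False.

False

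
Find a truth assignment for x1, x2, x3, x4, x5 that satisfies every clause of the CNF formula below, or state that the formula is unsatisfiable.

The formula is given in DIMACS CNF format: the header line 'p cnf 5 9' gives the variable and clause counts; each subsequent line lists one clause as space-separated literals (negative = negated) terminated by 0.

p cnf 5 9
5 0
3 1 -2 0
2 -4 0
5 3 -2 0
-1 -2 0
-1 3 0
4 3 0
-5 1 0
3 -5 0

From the singleton clause (x5), x5 = True.
From the singleton clause (x1), x1 = True.
From the singleton clause (¬x2), x2 = False.
From the singleton clause (¬x4), x4 = False.
From the singleton clause (x3), x3 = True.
All clauses are satisfied.

x1: True; x2: False; x3: True; x4: False; x5: True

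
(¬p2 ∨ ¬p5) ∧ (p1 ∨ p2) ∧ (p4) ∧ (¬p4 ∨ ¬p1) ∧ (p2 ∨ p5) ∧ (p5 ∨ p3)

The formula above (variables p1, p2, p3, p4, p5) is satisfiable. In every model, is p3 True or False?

Suppose p3 = False.
From the singleton clause (p4), p4 = True.
From the singleton clause (¬p1), p1 = False.
From the singleton clause (p2), p2 = True.
From the singleton clause (¬p5), p5 = False.
But (p5) is also a unit clause — contradiction.
So every satisfying assignment has p3 = True.

True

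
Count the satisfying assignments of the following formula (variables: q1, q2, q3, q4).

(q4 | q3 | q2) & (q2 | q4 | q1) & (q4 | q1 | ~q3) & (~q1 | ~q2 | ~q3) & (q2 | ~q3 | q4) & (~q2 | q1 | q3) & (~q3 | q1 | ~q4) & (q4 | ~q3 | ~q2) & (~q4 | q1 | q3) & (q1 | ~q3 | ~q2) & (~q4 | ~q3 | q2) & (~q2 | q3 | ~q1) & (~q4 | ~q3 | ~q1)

1

There are 2^4 = 16 truth assignments over (q1, q2, q3, q4).
Check each against the 13 clauses (columns in the order q1, q2, q3, q4):
  F F F F  ✗ fails (q4 | q3 | q2)
  F F F T  ✗ fails (~q4 | q1 | q3)
  F F T F  ✗ fails (q2 | q4 | q1)
  F F T T  ✗ fails (~q3 | q1 | ~q4)
  F T F F  ✗ fails (~q2 | q1 | q3)
  F T F T  ✗ fails (~q2 | q1 | q3)
  F T T F  ✗ fails (q4 | q1 | ~q3)
  F T T T  ✗ fails (~q3 | q1 | ~q4)
  T F F F  ✗ fails (q4 | q3 | q2)
  T F F T  ✓ satisfies all
  T F T F  ✗ fails (q2 | ~q3 | q4)
  T F T T  ✗ fails (~q4 | ~q3 | q2)
  T T F F  ✗ fails (~q2 | q3 | ~q1)
  T T F T  ✗ fails (~q2 | q3 | ~q1)
  T T T F  ✗ fails (~q1 | ~q2 | ~q3)
  T T T T  ✗ fails (~q1 | ~q2 | ~q3)
1 of the 16 rows is a model.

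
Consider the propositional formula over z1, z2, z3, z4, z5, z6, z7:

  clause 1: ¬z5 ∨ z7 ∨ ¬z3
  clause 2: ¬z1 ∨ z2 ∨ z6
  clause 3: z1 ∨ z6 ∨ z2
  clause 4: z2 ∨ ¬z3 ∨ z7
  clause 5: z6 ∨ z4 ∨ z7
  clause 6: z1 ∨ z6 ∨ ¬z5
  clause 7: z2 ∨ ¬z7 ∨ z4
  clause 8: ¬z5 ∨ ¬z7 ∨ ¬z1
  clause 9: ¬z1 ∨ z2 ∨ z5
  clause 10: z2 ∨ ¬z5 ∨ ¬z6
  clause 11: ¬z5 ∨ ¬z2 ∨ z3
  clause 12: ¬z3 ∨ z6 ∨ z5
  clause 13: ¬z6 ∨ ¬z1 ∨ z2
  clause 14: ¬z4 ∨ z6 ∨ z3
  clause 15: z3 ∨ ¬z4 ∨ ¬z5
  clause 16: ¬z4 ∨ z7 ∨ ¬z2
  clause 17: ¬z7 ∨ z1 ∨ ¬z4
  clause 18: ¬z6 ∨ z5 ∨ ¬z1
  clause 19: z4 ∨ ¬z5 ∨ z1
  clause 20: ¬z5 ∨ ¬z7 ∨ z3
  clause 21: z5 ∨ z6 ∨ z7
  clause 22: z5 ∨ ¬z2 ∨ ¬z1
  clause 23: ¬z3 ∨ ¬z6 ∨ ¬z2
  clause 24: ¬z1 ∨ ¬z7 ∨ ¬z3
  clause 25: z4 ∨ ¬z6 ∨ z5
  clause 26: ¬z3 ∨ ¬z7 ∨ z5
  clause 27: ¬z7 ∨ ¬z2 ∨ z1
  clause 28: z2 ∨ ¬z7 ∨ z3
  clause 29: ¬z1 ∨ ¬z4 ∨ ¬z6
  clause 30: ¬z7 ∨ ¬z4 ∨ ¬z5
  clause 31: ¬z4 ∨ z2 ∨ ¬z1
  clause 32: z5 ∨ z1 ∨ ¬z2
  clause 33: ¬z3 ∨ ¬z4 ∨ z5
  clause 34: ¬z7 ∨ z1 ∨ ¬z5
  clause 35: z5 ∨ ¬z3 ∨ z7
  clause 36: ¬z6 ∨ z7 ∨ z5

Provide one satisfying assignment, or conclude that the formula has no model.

Try z5 = False.
Try z1 = False.
Unit clause (¬z2) forces z2 = False.
Unit clause (z6) forces z6 = True.
Unit clause (z4) forces z4 = True.
Unit clause (¬z7) forces z7 = False.
Now (z7) is unsatisfied and unit — conflict.
That branch fails; take z1 = True instead.
Unit clause (z2) forces z2 = True.
Now (¬z2) is unsatisfied and unit — conflict.
Either choice for z1 ends in contradiction.
That branch fails; take z5 = True instead.
Try z7 = True.
Unit clause (¬z1) forces z1 = False.
Now (z1) is unsatisfied and unit — conflict.
That branch fails; take z7 = False instead.
Unit clause (¬z3) forces z3 = False.
Unit clause (¬z2) forces z2 = False.
Unit clause (¬z6) forces z6 = False.
Unit clause (¬z1) forces z1 = False.
Now (z1) is unsatisfied and unit — conflict.
Either choice for z7 ends in contradiction.
Either choice for z5 ends in contradiction.

UNSATISFIABLE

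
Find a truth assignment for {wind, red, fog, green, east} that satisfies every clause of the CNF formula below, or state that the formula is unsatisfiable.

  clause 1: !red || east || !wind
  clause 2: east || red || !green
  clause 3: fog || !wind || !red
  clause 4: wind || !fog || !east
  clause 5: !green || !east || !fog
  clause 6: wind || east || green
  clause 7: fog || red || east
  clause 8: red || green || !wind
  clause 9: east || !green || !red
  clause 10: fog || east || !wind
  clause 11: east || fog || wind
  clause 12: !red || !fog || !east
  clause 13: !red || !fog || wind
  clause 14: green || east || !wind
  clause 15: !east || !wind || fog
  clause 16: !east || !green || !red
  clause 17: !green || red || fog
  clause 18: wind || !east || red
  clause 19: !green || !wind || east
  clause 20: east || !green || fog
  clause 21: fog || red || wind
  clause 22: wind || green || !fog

wind ↦ false; red ↦ true; fog ↦ false; green ↦ false; east ↦ true

Try red = true.
Try east = true.
Unit clause (!fog) forces fog = false.
Unit clause (!wind) forces wind = false.
Unit clause (!green) forces green = false.
All clauses are satisfied.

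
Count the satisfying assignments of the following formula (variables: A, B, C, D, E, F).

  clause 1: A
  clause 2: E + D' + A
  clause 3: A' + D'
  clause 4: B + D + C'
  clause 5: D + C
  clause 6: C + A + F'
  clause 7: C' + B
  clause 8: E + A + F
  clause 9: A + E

There are 2^6 = 64 truth assignments over (A, B, C, D, E, F).
Split on E. With E = 1, the clauses containing E are satisfied and E' drops from the rest; 2 of the 2^5 = 32 assignments to the other variables satisfy what remains.
With E = 0, by the same count on the reduced clause set, 2 assignments work.
Total: 2 + 2 = 4.

4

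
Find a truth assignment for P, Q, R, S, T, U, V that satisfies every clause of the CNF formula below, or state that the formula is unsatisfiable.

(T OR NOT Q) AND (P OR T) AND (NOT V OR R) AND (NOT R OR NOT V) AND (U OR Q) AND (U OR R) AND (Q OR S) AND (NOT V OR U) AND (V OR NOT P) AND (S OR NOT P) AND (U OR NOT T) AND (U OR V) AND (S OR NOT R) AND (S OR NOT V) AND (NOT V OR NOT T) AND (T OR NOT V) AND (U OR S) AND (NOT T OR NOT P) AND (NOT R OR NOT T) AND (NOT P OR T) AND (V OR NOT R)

Try T = true.
Unit clause (U) forces U = true.
Unit clause (NOT V) forces V = false.
Unit clause (NOT P) forces P = false.
Unit clause (NOT R) forces R = false.
Try Q = false.
Unit clause (S) forces S = true.
Every clause now holds.

P: false; Q: false; R: false; S: true; T: true; U: true; V: false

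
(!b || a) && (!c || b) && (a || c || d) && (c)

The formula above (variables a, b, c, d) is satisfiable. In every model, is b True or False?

True

Suppose b = false.
The clause (!c) is unit, so c = false.
Now (c) is unsatisfied and unit — conflict.
So every satisfying assignment has b = True.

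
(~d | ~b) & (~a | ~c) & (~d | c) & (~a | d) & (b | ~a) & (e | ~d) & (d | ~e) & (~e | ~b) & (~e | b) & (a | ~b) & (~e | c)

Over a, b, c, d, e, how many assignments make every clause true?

There are 2^5 = 32 truth assignments over (a, b, c, d, e).
Split on d. With d = 1, the clauses containing d are satisfied and ~d drops from the rest; 0 of the 2^4 = 16 assignments to the other variables satisfy what remains.
With d = 0, by the same count on the reduced clause set, 2 assignments work.
(One model: a=F, b=F, c=F, d=F, e=F.)
Total: 0 + 2 = 2.

2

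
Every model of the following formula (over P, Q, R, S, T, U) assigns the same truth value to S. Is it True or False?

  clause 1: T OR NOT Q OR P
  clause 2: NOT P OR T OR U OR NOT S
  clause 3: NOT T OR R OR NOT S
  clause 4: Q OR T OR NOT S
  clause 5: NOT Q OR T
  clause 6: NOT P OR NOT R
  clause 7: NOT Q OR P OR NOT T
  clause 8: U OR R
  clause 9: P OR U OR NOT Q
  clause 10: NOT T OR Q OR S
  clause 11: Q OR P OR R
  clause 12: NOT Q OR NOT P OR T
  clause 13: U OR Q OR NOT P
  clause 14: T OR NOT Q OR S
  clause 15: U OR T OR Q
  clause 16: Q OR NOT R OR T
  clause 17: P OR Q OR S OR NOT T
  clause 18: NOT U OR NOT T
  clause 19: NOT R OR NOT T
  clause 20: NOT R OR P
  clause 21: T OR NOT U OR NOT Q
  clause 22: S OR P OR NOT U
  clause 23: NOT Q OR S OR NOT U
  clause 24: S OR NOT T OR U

Suppose S = true.
Branch on T: set T = false.
Unit clause (Q) forces Q = true.
But (NOT Q) is also a unit clause — contradiction.
Undo T and try T = true.
Unit clause (R) forces R = true.
But (NOT R) is also a unit clause — contradiction.
Neither T = true nor T = false works.
So every satisfying assignment has S = False.

False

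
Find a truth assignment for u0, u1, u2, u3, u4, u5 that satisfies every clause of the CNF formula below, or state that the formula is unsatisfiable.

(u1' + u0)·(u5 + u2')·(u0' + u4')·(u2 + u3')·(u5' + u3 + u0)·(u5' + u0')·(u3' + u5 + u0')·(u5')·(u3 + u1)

(u5') alone gives u5 = 0.
(u2') alone gives u2 = 0.
(u3') alone gives u3 = 0.
(u1) alone gives u1 = 1.
(u0) alone gives u0 = 1.
(u4') alone gives u4 = 0.
This assignment satisfies each clause.

u0 ↦ 1,  u1 ↦ 1,  u2 ↦ 0,  u3 ↦ 0,  u4 ↦ 0,  u5 ↦ 0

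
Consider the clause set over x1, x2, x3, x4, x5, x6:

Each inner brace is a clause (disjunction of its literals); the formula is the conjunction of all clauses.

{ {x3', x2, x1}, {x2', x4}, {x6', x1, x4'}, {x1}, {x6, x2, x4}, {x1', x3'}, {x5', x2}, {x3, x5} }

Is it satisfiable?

Satisfiable

(x1) alone gives x1 = 1.
(x3') alone gives x3 = 0.
(x5) alone gives x5 = 1.
(x2) alone gives x2 = 1.
(x4) alone gives x4 = 1.
No clause remains; x6 is free.
A satisfying assignment: x1=1, x2=1, x3=0, x4=1, x5=1, x6=1.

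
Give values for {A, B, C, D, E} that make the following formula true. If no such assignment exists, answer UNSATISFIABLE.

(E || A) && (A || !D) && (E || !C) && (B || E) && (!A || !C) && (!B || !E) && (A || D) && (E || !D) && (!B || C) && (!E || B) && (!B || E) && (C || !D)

Case E = true:
From the singleton clause (!B), B = false.
Now (B) is unsatisfied and unit — conflict.
So E must be the other value — set E = false.
From the singleton clause (A), A = true.
From the singleton clause (!C), C = false.
From the singleton clause (B), B = true.
Now (!B) is unsatisfied and unit — conflict.
Both values of E lead to a conflict.

UNSATISFIABLE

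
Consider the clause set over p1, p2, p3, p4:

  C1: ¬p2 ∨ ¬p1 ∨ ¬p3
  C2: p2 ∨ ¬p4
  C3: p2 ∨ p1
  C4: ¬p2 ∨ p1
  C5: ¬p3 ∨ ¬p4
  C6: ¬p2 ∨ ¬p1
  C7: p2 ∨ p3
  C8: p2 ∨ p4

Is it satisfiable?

Case p2 = True:
(p1) alone gives p1 = True.
Now (¬p1) is unsatisfied and unit — conflict.
Undo p2 and try p2 = False.
(¬p4) alone gives p4 = False.
Now (p4) is unsatisfied and unit — conflict.
Neither p2 = True nor p2 = False works.
No assignment satisfies every clause.

Unsatisfiable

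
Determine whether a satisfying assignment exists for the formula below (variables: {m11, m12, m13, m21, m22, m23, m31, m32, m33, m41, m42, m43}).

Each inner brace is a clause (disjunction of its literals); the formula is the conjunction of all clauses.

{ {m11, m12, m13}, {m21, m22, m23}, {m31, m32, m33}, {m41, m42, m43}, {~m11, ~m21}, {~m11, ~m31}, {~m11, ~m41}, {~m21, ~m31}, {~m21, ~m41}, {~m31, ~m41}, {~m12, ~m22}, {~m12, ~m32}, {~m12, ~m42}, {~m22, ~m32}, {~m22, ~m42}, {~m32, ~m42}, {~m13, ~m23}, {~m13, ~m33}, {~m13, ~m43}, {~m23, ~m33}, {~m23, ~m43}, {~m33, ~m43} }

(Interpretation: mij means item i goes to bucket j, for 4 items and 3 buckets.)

Suppose m11 = 0.
Suppose m12 = 1.
The clause (~m22) is unit, so m22 = 0.
The clause (~m32) is unit, so m32 = 0.
The clause (~m42) is unit, so m42 = 0.
Suppose m21 = 1.
The clause (~m31) is unit, so m31 = 0.
The clause (m33) is unit, so m33 = 1.
The clause (~m41) is unit, so m41 = 0.
The clause (m43) is unit, so m43 = 1.
Now (~m43) is unsatisfied and unit — conflict.
Backtrack on m21: now try m21 = 0.
The clause (m23) is unit, so m23 = 1.
The clause (~m13) is unit, so m13 = 0.
The clause (~m33) is unit, so m33 = 0.
The clause (m31) is unit, so m31 = 1.
The clause (~m41) is unit, so m41 = 0.
The clause (m43) is unit, so m43 = 1.
Now (~m43) is unsatisfied and unit — conflict.
Both values of m21 lead to a conflict.
Backtrack on m12: now try m12 = 0.
The clause (m13) is unit, so m13 = 1.
The clause (~m23) is unit, so m23 = 0.
The clause (~m33) is unit, so m33 = 0.
The clause (~m43) is unit, so m43 = 0.
Suppose m21 = 1.
The clause (~m31) is unit, so m31 = 0.
The clause (m32) is unit, so m32 = 1.
The clause (~m41) is unit, so m41 = 0.
The clause (m42) is unit, so m42 = 1.
Now (~m42) is unsatisfied and unit — conflict.
Backtrack on m21: now try m21 = 0.
The clause (m22) is unit, so m22 = 1.
The clause (~m32) is unit, so m32 = 0.
The clause (m31) is unit, so m31 = 1.
The clause (~m41) is unit, so m41 = 0.
The clause (m42) is unit, so m42 = 1.
Now (~m42) is unsatisfied and unit — conflict.
Both values of m21 lead to a conflict.
Both values of m12 lead to a conflict.
Backtrack on m11: now try m11 = 1.
The clause (~m21) is unit, so m21 = 0.
The clause (~m31) is unit, so m31 = 0.
The clause (~m41) is unit, so m41 = 0.
Suppose m22 = 1.
The clause (~m12) is unit, so m12 = 0.
The clause (~m32) is unit, so m32 = 0.
The clause (m33) is unit, so m33 = 1.
The clause (~m42) is unit, so m42 = 0.
The clause (m43) is unit, so m43 = 1.
Now (~m43) is unsatisfied and unit — conflict.
Backtrack on m22: now try m22 = 0.
The clause (m23) is unit, so m23 = 1.
The clause (~m13) is unit, so m13 = 0.
The clause (~m33) is unit, so m33 = 0.
The clause (m32) is unit, so m32 = 1.
The clause (~m12) is unit, so m12 = 0.
The clause (~m42) is unit, so m42 = 0.
The clause (m43) is unit, so m43 = 1.
Now (~m43) is unsatisfied and unit — conflict.
Both values of m22 lead to a conflict.
Both values of m11 lead to a conflict.
No assignment satisfies every clause.

Unsatisfiable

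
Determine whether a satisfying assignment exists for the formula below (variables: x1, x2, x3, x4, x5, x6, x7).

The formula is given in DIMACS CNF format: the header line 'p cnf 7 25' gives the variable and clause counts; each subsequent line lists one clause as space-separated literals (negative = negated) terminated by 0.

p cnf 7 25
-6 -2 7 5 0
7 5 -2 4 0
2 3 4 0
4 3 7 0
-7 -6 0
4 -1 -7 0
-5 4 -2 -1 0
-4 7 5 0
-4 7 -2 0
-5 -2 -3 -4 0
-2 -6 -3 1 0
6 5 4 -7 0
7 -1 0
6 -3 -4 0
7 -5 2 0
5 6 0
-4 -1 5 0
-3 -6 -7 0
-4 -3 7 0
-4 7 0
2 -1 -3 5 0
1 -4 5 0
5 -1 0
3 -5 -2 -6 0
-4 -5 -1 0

Satisfiable

Try x7 = True.
(¬x6) alone gives x6 = False.
(x5) alone gives x5 = True.
Try x4 = True.
(¬x3) alone gives x3 = False.
(¬x1) alone gives x1 = False.
All clauses hold; x2 can take either value.
A satisfying assignment: x1 ↦ False,  x2 ↦ True,  x3 ↦ False,  x4 ↦ True,  x5 ↦ True,  x6 ↦ False,  x7 ↦ True.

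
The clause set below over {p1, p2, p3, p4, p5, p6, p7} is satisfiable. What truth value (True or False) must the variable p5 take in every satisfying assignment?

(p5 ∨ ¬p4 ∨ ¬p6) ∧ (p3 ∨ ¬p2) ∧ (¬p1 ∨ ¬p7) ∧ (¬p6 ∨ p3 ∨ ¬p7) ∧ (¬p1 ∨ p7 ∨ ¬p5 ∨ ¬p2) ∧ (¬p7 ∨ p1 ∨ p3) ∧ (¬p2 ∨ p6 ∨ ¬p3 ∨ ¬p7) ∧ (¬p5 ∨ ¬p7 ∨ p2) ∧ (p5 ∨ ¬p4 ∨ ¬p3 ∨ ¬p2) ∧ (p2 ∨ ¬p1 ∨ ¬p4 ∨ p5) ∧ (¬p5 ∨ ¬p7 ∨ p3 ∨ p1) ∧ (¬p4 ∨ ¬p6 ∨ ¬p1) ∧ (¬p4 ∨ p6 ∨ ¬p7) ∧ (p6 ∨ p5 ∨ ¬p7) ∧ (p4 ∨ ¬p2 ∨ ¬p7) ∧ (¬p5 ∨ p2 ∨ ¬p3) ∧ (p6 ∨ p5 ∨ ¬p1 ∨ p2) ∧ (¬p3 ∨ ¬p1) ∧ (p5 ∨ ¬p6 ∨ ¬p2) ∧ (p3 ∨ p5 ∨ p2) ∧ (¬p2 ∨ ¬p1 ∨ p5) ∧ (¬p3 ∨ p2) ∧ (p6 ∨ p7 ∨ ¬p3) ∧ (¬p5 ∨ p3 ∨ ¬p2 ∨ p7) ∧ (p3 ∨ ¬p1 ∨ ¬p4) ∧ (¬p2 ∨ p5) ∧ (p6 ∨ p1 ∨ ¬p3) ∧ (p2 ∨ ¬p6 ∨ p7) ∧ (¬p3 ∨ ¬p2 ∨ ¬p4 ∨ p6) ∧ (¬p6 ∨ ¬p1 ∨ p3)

Suppose p5 = False.
(¬p2) alone gives p2 = False.
(p3) alone gives p3 = True.
Now (¬p3) is unsatisfied and unit — conflict.
So every satisfying assignment has p5 = True.

True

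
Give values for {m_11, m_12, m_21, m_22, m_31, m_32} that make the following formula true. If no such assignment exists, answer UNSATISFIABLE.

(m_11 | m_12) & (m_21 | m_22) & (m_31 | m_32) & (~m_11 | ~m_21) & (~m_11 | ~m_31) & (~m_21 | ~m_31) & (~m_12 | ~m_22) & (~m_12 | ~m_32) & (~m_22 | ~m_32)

UNSATISFIABLE

Case m_11 = 1:
From the singleton clause (~m_21), m_21 = 0.
From the singleton clause (m_22), m_22 = 1.
From the singleton clause (~m_31), m_31 = 0.
From the singleton clause (m_32), m_32 = 1.
That conflicts with the unit clause (~m_32).
Undo m_11 and try m_11 = 0.
From the singleton clause (m_12), m_12 = 1.
From the singleton clause (~m_22), m_22 = 0.
From the singleton clause (m_21), m_21 = 1.
From the singleton clause (~m_31), m_31 = 0.
From the singleton clause (m_32), m_32 = 1.
That conflicts with the unit clause (~m_32).
Neither m_11 = 1 nor m_11 = 0 works.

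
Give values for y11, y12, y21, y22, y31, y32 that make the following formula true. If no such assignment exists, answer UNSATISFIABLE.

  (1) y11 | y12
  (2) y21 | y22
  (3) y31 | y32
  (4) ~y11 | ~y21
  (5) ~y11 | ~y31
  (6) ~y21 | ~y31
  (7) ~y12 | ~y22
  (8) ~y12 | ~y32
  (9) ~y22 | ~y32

Try y11 = 1.
The clause (~y21) is unit, so y21 = 0.
The clause (y22) is unit, so y22 = 1.
The clause (~y31) is unit, so y31 = 0.
The clause (y32) is unit, so y32 = 1.
But (~y32) is also a unit clause — contradiction.
So y11 must be the other value — set y11 = 0.
The clause (y12) is unit, so y12 = 1.
The clause (~y22) is unit, so y22 = 0.
The clause (y21) is unit, so y21 = 1.
The clause (~y31) is unit, so y31 = 0.
The clause (y32) is unit, so y32 = 1.
But (~y32) is also a unit clause — contradiction.
Either choice for y11 ends in contradiction.

UNSATISFIABLE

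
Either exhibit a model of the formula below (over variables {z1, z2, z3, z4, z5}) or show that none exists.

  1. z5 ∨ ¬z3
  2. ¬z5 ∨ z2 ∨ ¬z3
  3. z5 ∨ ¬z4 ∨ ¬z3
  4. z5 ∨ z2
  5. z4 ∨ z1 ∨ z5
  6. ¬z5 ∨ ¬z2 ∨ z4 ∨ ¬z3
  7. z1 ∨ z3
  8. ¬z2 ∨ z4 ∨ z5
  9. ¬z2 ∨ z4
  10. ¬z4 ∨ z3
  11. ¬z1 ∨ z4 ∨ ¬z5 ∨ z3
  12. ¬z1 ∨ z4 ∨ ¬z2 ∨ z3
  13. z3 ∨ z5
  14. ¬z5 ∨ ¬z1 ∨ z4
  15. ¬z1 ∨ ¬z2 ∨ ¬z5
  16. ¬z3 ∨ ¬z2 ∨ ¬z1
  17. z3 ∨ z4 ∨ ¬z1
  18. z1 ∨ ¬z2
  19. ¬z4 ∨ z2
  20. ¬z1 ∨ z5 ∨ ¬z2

UNSATISFIABLE

Suppose z5 = True.
Suppose z2 = True.
(z4) alone gives z4 = True.
(z3) alone gives z3 = True.
(¬z1) alone gives z1 = False.
Now (z1) is unsatisfied and unit — conflict.
Undo z2 and try z2 = False.
(¬z3) alone gives z3 = False.
(z1) alone gives z1 = True.
(¬z4) alone gives z4 = False.
Now (z4) is unsatisfied and unit — conflict.
Both values of z2 lead to a conflict.
Undo z5 and try z5 = False.
(¬z3) alone gives z3 = False.
Now (z3) is unsatisfied and unit — conflict.
Both values of z5 lead to a conflict.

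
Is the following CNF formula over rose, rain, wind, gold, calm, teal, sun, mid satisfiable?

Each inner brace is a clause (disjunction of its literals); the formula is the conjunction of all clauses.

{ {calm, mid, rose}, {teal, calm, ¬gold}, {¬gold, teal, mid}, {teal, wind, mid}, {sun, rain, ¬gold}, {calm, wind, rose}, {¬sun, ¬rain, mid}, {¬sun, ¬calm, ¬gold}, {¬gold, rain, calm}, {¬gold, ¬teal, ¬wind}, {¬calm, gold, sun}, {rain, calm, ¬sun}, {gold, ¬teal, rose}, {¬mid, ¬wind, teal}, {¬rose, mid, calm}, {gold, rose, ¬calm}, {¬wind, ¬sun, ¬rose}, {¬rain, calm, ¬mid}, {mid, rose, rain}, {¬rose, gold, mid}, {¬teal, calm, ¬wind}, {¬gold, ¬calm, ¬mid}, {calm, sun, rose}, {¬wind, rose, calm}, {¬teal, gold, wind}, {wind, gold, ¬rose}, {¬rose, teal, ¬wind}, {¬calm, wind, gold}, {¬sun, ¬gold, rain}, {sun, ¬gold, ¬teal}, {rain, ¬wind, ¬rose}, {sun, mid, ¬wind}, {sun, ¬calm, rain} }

No

Suppose calm = True.
Suppose sun = False.
From the singleton clause (gold), gold = True.
From the singleton clause (rain), rain = True.
From the singleton clause (¬mid), mid = False.
From the singleton clause (teal), teal = True.
But (¬teal) is also a unit clause — contradiction.
So sun must be the other value — set sun = True.
From the singleton clause (¬gold), gold = False.
From the singleton clause (rose), rose = True.
From the singleton clause (¬wind), wind = False.
But (wind) is also a unit clause — contradiction.
Either choice for sun ends in contradiction.
So calm must be the other value — set calm = False.
Suppose mid = True.
From the singleton clause (¬rain), rain = False.
From the singleton clause (¬gold), gold = False.
From the singleton clause (¬sun), sun = False.
From the singleton clause (rose), rose = True.
From the singleton clause (wind), wind = True.
But (¬wind) is also a unit clause — contradiction.
So mid must be the other value — set mid = False.
From the singleton clause (rose), rose = True.
But (¬rose) is also a unit clause — contradiction.
Either choice for mid ends in contradiction.
Either choice for calm ends in contradiction.
No assignment satisfies every clause.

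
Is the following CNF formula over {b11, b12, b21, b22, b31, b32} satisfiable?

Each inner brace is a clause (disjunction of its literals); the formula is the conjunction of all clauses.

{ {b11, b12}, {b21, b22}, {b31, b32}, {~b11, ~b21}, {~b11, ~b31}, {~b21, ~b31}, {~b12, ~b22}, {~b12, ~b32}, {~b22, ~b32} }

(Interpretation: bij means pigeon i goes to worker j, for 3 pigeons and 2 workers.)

No, unsatisfiable

Case b11 = 1:
The clause (~b21) is unit, so b21 = 0.
The clause (b22) is unit, so b22 = 1.
The clause (~b31) is unit, so b31 = 0.
The clause (b32) is unit, so b32 = 1.
Now (~b32) is unsatisfied and unit — conflict.
So b11 must be the other value — set b11 = 0.
The clause (b12) is unit, so b12 = 1.
The clause (~b22) is unit, so b22 = 0.
The clause (b21) is unit, so b21 = 1.
The clause (~b31) is unit, so b31 = 0.
The clause (b32) is unit, so b32 = 1.
Now (~b32) is unsatisfied and unit — conflict.
Neither b11 = 1 nor b11 = 0 works.
No assignment satisfies every clause.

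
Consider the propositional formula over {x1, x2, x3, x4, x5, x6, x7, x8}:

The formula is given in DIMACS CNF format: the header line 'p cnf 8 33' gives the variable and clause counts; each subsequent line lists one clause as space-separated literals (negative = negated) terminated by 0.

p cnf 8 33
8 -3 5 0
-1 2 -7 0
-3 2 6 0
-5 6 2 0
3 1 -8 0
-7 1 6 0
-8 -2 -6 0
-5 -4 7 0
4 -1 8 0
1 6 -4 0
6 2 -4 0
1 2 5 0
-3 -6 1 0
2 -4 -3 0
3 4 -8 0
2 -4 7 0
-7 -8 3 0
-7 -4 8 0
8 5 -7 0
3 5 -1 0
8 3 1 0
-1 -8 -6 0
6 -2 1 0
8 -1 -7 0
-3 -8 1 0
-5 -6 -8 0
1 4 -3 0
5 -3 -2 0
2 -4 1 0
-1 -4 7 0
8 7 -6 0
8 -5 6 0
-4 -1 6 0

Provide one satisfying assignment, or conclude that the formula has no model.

x1 ↦ True; x2 ↦ True; x3 ↦ True; x4 ↦ False; x5 ↦ True; x6 ↦ False; x7 ↦ True; x8 ↦ True

Try x8 = True.
Try x3 = True.
From the singleton clause (x1), x1 = True.
From the singleton clause (¬x6), x6 = False.
From the singleton clause (x2), x2 = True.
From the singleton clause (x5), x5 = True.
From the singleton clause (¬x4), x4 = False.
No clause remains; x7 is free.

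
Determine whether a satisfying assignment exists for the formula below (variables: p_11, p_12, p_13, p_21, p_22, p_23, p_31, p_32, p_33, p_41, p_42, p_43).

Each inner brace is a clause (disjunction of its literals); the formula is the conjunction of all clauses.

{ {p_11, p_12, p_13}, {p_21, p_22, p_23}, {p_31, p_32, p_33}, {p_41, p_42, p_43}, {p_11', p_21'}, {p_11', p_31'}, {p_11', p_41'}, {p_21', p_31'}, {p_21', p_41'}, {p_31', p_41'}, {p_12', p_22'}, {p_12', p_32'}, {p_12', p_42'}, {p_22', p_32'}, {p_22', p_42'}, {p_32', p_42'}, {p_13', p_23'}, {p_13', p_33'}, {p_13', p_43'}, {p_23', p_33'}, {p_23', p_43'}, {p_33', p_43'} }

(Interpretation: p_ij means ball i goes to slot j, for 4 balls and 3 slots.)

No, unsatisfiable

Case p_11 = 0:
Case p_12 = 1:
The clause (p_22') is unit, so p_22 = 0.
The clause (p_32') is unit, so p_32 = 0.
The clause (p_42') is unit, so p_42 = 0.
Case p_21 = 1:
The clause (p_31') is unit, so p_31 = 0.
The clause (p_33) is unit, so p_33 = 1.
The clause (p_41') is unit, so p_41 = 0.
The clause (p_43) is unit, so p_43 = 1.
Now (p_43') is unsatisfied and unit — conflict.
That branch fails; take p_21 = 0 instead.
The clause (p_23) is unit, so p_23 = 1.
The clause (p_13') is unit, so p_13 = 0.
The clause (p_33') is unit, so p_33 = 0.
The clause (p_31) is unit, so p_31 = 1.
The clause (p_41') is unit, so p_41 = 0.
The clause (p_43) is unit, so p_43 = 1.
Now (p_43') is unsatisfied and unit — conflict.
Either choice for p_21 ends in contradiction.
That branch fails; take p_12 = 0 instead.
The clause (p_13) is unit, so p_13 = 1.
The clause (p_23') is unit, so p_23 = 0.
The clause (p_33') is unit, so p_33 = 0.
The clause (p_43') is unit, so p_43 = 0.
Case p_21 = 1:
The clause (p_31') is unit, so p_31 = 0.
The clause (p_32) is unit, so p_32 = 1.
The clause (p_41') is unit, so p_41 = 0.
The clause (p_42) is unit, so p_42 = 1.
Now (p_42') is unsatisfied and unit — conflict.
That branch fails; take p_21 = 0 instead.
The clause (p_22) is unit, so p_22 = 1.
The clause (p_32') is unit, so p_32 = 0.
The clause (p_31) is unit, so p_31 = 1.
The clause (p_41') is unit, so p_41 = 0.
The clause (p_42) is unit, so p_42 = 1.
Now (p_42') is unsatisfied and unit — conflict.
Either choice for p_21 ends in contradiction.
Either choice for p_12 ends in contradiction.
That branch fails; take p_11 = 1 instead.
The clause (p_21') is unit, so p_21 = 0.
The clause (p_31') is unit, so p_31 = 0.
The clause (p_41') is unit, so p_41 = 0.
Case p_22 = 1:
The clause (p_12') is unit, so p_12 = 0.
The clause (p_32') is unit, so p_32 = 0.
The clause (p_33) is unit, so p_33 = 1.
The clause (p_42') is unit, so p_42 = 0.
The clause (p_43) is unit, so p_43 = 1.
Now (p_43') is unsatisfied and unit — conflict.
That branch fails; take p_22 = 0 instead.
The clause (p_23) is unit, so p_23 = 1.
The clause (p_13') is unit, so p_13 = 0.
The clause (p_33') is unit, so p_33 = 0.
The clause (p_32) is unit, so p_32 = 1.
The clause (p_12') is unit, so p_12 = 0.
The clause (p_42') is unit, so p_42 = 0.
The clause (p_43) is unit, so p_43 = 1.
Now (p_43') is unsatisfied and unit — conflict.
Either choice for p_22 ends in contradiction.
Either choice for p_11 ends in contradiction.
No assignment satisfies every clause.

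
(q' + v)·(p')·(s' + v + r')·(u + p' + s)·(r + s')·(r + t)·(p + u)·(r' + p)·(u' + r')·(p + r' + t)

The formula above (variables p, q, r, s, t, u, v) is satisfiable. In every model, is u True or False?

True

Suppose u = 0.
(p') alone gives p = 0.
That conflicts with the unit clause (p).
So every satisfying assignment has u = True.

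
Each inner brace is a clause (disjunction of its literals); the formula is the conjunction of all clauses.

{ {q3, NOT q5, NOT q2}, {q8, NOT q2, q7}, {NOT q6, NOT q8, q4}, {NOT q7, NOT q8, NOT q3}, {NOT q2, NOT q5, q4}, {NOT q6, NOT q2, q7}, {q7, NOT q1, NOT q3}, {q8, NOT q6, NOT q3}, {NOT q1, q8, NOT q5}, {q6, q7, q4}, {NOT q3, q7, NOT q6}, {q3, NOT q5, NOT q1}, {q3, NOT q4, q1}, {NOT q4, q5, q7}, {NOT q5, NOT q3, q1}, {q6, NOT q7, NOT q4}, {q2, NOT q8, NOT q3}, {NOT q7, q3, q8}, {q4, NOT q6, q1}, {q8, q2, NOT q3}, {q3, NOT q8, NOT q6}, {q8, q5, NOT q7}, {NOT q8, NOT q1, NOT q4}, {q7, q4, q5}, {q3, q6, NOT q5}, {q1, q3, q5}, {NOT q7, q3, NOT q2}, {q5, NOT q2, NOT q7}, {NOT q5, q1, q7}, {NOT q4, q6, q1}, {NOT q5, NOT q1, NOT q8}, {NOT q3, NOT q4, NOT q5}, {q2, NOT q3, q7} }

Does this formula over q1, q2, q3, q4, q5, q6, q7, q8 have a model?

Branch on q3: set q3 = false.
Branch on q5: set q5 = false.
From the singleton clause (q1), q1 = true.
Branch on q4: set q4 = false.
From the singleton clause (q7), q7 = true.
From the singleton clause (q8), q8 = true.
From the singleton clause (NOT q6), q6 = false.
From the singleton clause (NOT q2), q2 = false.
This assignment satisfies each clause.
A satisfying assignment: q1 ↦ true,  q2 ↦ false,  q3 ↦ false,  q4 ↦ false,  q5 ↦ false,  q6 ↦ false,  q7 ↦ true,  q8 ↦ true.

Satisfiable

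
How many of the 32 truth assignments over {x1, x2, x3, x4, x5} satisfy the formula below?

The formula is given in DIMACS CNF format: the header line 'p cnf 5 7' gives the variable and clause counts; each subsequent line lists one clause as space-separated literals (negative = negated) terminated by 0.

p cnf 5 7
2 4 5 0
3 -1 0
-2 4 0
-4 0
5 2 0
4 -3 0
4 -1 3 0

There are 2^5 = 32 truth assignments over (x1, x2, x3, x4, x5).
Split on x3. With x3 = True, the clauses containing x3 are satisfied and ¬x3 drops from the rest; 0 of the 2^4 = 16 assignments to the other variables satisfy what remains.
With x3 = False, by the same count on the reduced clause set, 1 assignment works.
(One model: x1=F, x2=F, x3=F, x4=F, x5=T.)
Total: 0 + 1 = 1.

1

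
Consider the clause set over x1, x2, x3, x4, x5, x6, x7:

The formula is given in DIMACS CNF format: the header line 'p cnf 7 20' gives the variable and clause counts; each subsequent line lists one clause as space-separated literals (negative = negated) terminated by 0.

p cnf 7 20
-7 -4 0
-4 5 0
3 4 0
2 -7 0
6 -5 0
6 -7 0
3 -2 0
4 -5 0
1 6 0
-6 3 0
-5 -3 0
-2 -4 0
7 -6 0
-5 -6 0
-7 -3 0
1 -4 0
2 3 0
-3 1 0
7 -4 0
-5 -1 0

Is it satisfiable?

Satisfiable

Suppose x7 = False.
The clause (¬x6) is unit, so x6 = False.
The clause (¬x5) is unit, so x5 = False.
The clause (¬x4) is unit, so x4 = False.
The clause (x3) is unit, so x3 = True.
The clause (x1) is unit, so x1 = True.
Every clause is now satisfied; x2 is unconstrained.
A satisfying assignment: x1=True,  x2=True,  x3=True,  x4=False,  x5=False,  x6=False,  x7=False.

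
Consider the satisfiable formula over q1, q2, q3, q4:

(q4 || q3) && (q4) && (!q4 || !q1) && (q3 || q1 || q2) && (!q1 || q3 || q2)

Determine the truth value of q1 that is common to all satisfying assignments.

Suppose q1 = true.
The clause (q4) is unit, so q4 = true.
Now (!q4) is unsatisfied and unit — conflict.
So every satisfying assignment has q1 = False.

False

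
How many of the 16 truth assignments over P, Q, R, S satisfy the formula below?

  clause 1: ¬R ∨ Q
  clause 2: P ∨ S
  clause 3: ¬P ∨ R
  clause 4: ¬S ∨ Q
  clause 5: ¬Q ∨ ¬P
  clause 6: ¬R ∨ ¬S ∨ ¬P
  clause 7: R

There are 2^4 = 16 truth assignments over (P, Q, R, S).
Check each against the 7 clauses (columns in the order P, Q, R, S):
  F F F F  ✗ fails (P ∨ S)
  F F F T  ✗ fails (¬S ∨ Q)
  F F T F  ✗ fails (¬R ∨ Q)
  F F T T  ✗ fails (¬R ∨ Q)
  F T F F  ✗ fails (P ∨ S)
  F T F T  ✗ fails (R)
  F T T F  ✗ fails (P ∨ S)
  F T T T  ✓ satisfies all
  T F F F  ✗ fails (¬P ∨ R)
  T F F T  ✗ fails (¬P ∨ R)
  T F T F  ✗ fails (¬R ∨ Q)
  T F T T  ✗ fails (¬R ∨ Q)
  T T F F  ✗ fails (¬P ∨ R)
  T T F T  ✗ fails (¬P ∨ R)
  T T T F  ✗ fails (¬Q ∨ ¬P)
  T T T T  ✗ fails (¬Q ∨ ¬P)
1 of the 16 rows is a model.

1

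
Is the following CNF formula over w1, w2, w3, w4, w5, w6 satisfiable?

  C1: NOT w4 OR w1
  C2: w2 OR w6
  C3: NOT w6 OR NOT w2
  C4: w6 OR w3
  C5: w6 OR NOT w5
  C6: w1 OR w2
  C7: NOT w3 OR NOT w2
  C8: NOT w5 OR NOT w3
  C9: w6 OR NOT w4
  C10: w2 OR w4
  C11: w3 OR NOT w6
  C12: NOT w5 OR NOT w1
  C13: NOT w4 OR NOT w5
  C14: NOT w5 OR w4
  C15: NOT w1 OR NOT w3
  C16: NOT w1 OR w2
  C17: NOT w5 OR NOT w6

Suppose w4 = false.
From the singleton clause (w2), w2 = true.
From the singleton clause (NOT w6), w6 = false.
From the singleton clause (w3), w3 = true.
But (NOT w3) is also a unit clause — contradiction.
That branch fails; take w4 = true instead.
From the singleton clause (w1), w1 = true.
From the singleton clause (w6), w6 = true.
From the singleton clause (NOT w2), w2 = false.
But (w2) is also a unit clause — contradiction.
Both values of w4 lead to a conflict.
No assignment satisfies every clause.

Unsatisfiable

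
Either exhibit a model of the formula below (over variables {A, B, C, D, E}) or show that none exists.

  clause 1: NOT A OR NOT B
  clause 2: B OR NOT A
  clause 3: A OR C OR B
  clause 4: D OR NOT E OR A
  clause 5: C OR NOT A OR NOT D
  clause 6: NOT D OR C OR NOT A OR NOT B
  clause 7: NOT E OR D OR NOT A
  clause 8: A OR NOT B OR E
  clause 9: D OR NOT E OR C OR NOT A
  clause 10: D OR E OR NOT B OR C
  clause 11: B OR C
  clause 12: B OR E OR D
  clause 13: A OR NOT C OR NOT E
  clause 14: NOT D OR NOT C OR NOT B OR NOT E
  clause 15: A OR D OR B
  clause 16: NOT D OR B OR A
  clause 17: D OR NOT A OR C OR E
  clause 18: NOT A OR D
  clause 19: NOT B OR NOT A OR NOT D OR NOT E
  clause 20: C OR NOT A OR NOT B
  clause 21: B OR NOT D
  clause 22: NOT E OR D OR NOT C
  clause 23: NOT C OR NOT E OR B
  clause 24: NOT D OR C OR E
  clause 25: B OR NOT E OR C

Case A = false:
Case C = false:
Unit clause (B) forces B = true.
Unit clause (E) forces E = true.
Unit clause (D) forces D = true.
All clauses are satisfied.

A: false, B: true, C: false, D: true, E: true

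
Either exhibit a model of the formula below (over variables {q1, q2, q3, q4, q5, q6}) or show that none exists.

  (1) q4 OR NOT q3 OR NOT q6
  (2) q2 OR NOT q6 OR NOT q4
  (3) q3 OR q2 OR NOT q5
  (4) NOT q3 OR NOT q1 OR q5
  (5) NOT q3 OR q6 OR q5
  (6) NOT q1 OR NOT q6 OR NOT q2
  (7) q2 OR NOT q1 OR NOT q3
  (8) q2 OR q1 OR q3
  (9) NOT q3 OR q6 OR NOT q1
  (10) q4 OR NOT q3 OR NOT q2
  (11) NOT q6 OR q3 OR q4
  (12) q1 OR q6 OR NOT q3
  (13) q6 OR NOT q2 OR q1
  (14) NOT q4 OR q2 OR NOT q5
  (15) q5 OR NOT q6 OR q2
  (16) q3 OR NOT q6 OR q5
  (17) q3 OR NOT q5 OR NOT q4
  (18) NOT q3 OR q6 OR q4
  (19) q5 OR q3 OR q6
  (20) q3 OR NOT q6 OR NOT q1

q1: false,  q2: true,  q3: true,  q4: true,  q5: true,  q6: true

Branch on q4: set q4 = true.
Branch on q2: set q2 = true.
Branch on q1: set q1 = false.
(q6) alone gives q6 = true.
Branch on q3: set q3 = true.
No clause remains; q5 is free.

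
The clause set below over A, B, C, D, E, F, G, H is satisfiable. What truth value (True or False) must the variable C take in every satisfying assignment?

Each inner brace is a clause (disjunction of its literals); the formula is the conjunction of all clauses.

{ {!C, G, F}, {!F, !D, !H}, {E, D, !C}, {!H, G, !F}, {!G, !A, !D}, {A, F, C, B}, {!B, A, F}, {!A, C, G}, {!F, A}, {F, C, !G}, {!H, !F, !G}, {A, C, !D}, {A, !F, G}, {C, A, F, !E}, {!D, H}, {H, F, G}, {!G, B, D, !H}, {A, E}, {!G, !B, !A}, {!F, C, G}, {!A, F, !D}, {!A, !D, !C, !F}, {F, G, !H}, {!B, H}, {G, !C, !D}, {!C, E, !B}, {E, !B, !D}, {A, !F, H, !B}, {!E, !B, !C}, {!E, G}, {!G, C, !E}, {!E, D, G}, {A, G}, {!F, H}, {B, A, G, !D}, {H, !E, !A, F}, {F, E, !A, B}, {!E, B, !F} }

True

Suppose C = false.
Suppose A = false.
(!F) alone gives F = false.
(B) alone gives B = true.
That conflicts with the unit clause (!B).
Backtrack on A: now try A = true.
(G) alone gives G = true.
(!D) alone gives D = false.
(F) alone gives F = true.
(!H) alone gives H = false.
That conflicts with the unit clause (H).
Neither A = true nor A = false works.
So every satisfying assignment has C = True.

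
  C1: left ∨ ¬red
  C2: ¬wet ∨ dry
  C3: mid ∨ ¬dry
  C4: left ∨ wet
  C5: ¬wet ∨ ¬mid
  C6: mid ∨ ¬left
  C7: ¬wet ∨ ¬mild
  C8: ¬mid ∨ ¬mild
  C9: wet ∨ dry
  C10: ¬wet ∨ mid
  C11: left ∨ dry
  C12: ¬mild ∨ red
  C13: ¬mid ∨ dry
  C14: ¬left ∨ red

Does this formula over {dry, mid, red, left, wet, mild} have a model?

Case left = True:
(mid) alone gives mid = True.
(¬wet) alone gives wet = False.
(¬mild) alone gives mild = False.
(dry) alone gives dry = True.
(red) alone gives red = True.
This assignment satisfies each clause.
A satisfying assignment: dry=True; mid=True; red=True; left=True; wet=False; mild=False.

Yes, satisfiable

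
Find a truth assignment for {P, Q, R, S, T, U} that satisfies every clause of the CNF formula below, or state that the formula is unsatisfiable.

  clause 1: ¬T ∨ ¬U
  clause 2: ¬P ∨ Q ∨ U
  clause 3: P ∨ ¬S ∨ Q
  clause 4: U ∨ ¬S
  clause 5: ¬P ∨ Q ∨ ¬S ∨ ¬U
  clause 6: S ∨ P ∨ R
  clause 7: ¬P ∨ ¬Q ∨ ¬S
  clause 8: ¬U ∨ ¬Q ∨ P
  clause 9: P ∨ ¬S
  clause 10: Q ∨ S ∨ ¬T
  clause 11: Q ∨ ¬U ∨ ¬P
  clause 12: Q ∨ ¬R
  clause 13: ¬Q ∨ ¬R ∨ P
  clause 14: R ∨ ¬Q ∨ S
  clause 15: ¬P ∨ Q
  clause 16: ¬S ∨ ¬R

Case T = False:
Case U = False:
The clause (¬S) is unit, so S = False.
Case P = True:
The clause (Q) is unit, so Q = True.
The clause (R) is unit, so R = True.
This assignment satisfies each clause.

P: True; Q: True; R: True; S: False; T: False; U: False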